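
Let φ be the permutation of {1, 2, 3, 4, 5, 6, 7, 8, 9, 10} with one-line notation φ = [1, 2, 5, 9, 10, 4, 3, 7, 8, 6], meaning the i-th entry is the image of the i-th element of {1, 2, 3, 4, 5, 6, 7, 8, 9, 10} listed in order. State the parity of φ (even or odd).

odd

In disjoint-cycle form the cycle lengths are 8, 1, 1.
A cycle of length ℓ contributes ℓ−1 transpositions, so φ is a product of 7 transpositions — odd.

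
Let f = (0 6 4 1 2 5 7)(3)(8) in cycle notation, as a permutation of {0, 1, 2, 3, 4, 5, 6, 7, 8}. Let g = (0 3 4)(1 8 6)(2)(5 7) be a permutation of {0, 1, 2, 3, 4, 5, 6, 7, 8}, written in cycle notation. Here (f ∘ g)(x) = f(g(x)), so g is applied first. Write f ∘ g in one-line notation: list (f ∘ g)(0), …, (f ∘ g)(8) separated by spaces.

3 8 5 1 6 0 2 7 4

(f ∘ g)(x) = f(g(x)). Computing each image: f(g(0)) = f(3) = 3, f(g(1)) = f(8) = 8, f(g(2)) = f(2) = 5, f(g(3)) = f(4) = 1, f(g(4)) = f(0) = 6, f(g(5)) = f(7) = 0, f(g(6)) = f(1) = 2, f(g(7)) = f(5) = 7, f(g(8)) = f(6) = 4.
Hence f ∘ g = [3 8 5 1 6 0 2 7 4].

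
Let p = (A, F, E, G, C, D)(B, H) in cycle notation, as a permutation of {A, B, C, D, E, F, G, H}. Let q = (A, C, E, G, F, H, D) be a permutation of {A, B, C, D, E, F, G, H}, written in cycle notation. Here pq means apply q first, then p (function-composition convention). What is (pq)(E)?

q(E) = G, then p(G) = C; composing gives (pq)(E) = C.

C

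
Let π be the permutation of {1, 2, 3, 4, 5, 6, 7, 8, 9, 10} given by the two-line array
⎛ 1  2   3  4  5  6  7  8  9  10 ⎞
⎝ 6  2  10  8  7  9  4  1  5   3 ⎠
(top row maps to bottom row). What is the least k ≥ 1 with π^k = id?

14

The disjoint-cycle form of π has cycle lengths 7, 2, 1.
Since disjoint cycles commute, ord(π) = lcm(7, 2) = 14.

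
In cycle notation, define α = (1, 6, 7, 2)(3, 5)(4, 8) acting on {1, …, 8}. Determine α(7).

2

In the cycle (1, 6, 7, 2), 7 is followed by 2, so α(7) = 2.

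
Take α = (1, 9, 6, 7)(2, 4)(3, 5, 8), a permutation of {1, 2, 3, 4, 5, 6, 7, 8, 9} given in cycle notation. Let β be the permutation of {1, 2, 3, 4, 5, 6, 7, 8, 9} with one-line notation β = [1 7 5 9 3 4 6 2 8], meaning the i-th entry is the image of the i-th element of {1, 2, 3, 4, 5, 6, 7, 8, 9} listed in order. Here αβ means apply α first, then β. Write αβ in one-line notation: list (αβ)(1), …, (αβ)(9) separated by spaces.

(αβ)(x) = β(α(x)). Computing each image: β(α(1)) = β(9) = 8, β(α(2)) = β(4) = 9, β(α(3)) = β(5) = 3, β(α(4)) = β(2) = 7, β(α(5)) = β(8) = 2, β(α(6)) = β(7) = 6, β(α(7)) = β(1) = 1, β(α(8)) = β(3) = 5, β(α(9)) = β(6) = 4.
Hence αβ = [8 9 3 7 2 6 1 5 4].

8 9 3 7 2 6 1 5 4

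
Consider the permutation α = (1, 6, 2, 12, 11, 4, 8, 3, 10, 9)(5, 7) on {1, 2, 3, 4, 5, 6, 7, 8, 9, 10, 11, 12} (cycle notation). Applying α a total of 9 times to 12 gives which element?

2

12 lies in the 10-cycle (1, 6, 2, 12, 11, 4, 8, 3, 10, 9).
Stepping 9 places around the cycle: 12 → 11 → 4 → 8 → 3 → 10 → 9 → 1 → 6 → 2.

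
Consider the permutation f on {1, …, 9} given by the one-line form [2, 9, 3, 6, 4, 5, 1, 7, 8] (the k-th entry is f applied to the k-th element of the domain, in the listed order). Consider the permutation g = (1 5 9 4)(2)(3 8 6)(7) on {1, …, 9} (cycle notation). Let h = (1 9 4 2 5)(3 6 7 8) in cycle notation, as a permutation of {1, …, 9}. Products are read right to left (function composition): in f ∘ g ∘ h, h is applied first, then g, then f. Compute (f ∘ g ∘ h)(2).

Chase 2: h(2) = 5; g(5) = 9; f(9) = 8. Hence (f ∘ g ∘ h)(2) = 8.

8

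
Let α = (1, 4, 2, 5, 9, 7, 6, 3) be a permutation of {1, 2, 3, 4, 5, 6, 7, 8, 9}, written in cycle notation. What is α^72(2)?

2 lies in the 8-cycle (1, 4, 2, 5, 9, 7, 6, 3).
On an 8-cycle, α^8 is the identity, so α^72 = α^0 there (72 ≡ 0 mod 8).
So α^72(2) = 2.

2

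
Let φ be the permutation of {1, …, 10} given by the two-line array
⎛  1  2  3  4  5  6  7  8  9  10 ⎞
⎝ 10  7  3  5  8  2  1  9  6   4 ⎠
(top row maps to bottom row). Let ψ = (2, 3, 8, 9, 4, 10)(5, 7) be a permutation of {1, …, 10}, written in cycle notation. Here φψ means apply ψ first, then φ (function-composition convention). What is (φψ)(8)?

ψ(8) = 9, then φ(9) = 6; composing gives (φψ)(8) = 6.

6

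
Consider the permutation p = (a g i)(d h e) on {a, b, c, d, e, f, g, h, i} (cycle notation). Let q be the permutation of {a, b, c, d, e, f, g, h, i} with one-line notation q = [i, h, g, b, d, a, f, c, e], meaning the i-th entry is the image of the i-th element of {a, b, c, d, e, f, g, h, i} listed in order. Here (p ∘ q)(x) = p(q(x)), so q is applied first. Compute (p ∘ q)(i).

d

q(i) = e, then p(e) = d; composing gives (p ∘ q)(i) = d.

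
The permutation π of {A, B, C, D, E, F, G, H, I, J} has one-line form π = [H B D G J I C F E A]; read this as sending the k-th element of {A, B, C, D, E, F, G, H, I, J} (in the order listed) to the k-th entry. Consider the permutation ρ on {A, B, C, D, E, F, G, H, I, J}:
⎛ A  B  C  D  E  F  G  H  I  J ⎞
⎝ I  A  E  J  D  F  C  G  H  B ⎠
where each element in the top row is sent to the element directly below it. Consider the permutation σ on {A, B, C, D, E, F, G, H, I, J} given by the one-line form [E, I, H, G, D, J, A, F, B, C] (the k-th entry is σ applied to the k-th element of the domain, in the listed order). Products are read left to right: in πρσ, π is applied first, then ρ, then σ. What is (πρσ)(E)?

I

Chase E: π(E) = J; ρ(J) = B; σ(B) = I. Hence (πρσ)(E) = I.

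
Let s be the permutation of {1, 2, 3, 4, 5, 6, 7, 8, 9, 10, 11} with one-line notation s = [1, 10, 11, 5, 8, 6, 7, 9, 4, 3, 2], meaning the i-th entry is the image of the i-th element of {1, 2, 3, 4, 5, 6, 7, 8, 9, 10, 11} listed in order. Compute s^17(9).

4

Tracing 9 → 4 → … returns to 9 after 4 steps, so 9 lies in a 4-cycle (4, 5, 8, 9).
Since the cycle has length 4, s^17 acts on it the same as s^1 (17 mod 4 = 1).
Advancing 1 step from 9: 9 → 4.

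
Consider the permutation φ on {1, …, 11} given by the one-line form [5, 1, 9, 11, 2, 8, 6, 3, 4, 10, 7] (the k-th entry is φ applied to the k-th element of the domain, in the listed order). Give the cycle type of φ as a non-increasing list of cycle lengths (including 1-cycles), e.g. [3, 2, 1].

[7, 3, 1]

The disjoint cycles are (1, 5, 2)(3, 9, 4, 11, 7, 6, 8)(10), with lengths 7, 3, 1 in non-increasing order.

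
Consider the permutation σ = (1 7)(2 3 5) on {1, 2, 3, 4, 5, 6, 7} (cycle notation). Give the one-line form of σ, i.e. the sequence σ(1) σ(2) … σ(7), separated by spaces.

Each element maps to the next entry in its cycle (wrapping to the front): 1→7, 2→3, 3→5, 4→4, 5→2, 6→6, 7→1.
Listing these in domain order gives 7 3 5 4 2 6 1.

7 3 5 4 2 6 1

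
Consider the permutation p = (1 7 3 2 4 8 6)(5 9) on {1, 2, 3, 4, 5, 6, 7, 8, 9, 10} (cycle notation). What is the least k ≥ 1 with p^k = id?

14

The disjoint cycles have lengths 7, 2, 1.
The order of p is the least common multiple of its cycle lengths: lcm(7, 2) = 14.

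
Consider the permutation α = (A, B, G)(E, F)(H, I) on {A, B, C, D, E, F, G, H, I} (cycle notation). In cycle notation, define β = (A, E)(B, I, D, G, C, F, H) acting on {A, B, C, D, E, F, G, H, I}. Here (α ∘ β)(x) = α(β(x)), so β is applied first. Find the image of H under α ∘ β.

G

First apply β: β(H) = B, then α(B) = G. Thus (α ∘ β)(H) = G.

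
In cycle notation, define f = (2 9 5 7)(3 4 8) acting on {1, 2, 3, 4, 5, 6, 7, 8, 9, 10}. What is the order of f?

The cycle type of f is (4, 3, 1, 1, 1).
The order of f is the least common multiple of its cycle lengths: lcm(4, 3) = 12.

12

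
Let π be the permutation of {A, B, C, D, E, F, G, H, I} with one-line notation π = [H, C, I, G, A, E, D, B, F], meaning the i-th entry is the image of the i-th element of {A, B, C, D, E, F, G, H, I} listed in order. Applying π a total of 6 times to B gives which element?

Tracing B → C → … returns to B after 7 steps, so B lies in a 7-cycle (A H B C I F E).
Stepping 6 places around the cycle: B → C → I → F → E → A → H.

H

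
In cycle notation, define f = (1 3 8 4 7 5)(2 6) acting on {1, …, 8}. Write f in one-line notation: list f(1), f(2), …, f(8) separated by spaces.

3 6 8 7 1 2 5 4

Reading each image from the cycles: 1↦3, 2↦6, 3↦8, 4↦7, 5↦1, 6↦2, 7↦5, 8↦4.
So the one-line form is 3 6 8 7 1 2 5 4.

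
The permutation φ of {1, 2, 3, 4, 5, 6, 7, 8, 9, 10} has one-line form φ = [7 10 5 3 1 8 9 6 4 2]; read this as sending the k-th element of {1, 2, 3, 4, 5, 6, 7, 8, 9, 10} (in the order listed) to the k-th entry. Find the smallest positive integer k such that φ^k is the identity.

6

Writing φ as disjoint cycles, the cycle lengths are 6, 2, 2.
The order of φ is the least common multiple of its cycle lengths: lcm(6, 2, 2) = 6.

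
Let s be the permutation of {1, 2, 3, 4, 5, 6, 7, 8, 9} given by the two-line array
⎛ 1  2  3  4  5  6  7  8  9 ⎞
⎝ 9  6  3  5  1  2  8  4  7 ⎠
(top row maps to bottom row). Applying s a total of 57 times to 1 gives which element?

Tracing 1 → 9 → … returns to 1 after 6 steps, so 1 lies in a 6-cycle (1, 9, 7, 8, 4, 5).
Powers repeat with period 6 on this cycle, and 57 mod 6 = 3, so s^57(1) = s^3(1).
Stepping 3 places around the cycle: 1 → 9 → 7 → 8.

8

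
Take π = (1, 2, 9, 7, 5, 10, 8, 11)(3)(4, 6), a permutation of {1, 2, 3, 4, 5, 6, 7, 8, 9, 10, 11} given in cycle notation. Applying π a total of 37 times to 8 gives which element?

7

8 lies in the 8-cycle (1, 2, 9, 7, 5, 10, 8, 11).
Powers repeat with period 8 on this cycle, and 37 mod 8 = 5, so π^37(8) = π^5(8).
Advancing 5 steps from 8: 8 → 11 → 1 → 2 → 9 → 7.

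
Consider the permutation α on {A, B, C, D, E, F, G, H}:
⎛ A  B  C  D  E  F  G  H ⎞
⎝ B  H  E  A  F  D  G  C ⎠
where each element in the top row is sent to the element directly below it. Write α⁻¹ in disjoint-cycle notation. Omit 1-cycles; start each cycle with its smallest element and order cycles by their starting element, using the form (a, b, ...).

(A, D, F, E, C, H, B)

First write α in disjoint cycles: (A, B, H, C, E, F, D).
Reversing each cycle (and rotating so the smallest element leads) gives α⁻¹ = (A, D, F, E, C, H, B).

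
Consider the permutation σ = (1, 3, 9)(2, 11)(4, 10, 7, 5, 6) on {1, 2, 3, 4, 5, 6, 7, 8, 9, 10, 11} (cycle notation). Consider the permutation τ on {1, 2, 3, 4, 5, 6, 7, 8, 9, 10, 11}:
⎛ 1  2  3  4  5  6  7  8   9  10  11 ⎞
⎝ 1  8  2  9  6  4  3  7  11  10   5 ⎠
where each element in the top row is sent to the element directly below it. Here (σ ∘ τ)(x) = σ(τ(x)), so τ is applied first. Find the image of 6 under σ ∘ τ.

10

First apply τ: τ(6) = 4, then σ(4) = 10. Thus (σ ∘ τ)(6) = 10.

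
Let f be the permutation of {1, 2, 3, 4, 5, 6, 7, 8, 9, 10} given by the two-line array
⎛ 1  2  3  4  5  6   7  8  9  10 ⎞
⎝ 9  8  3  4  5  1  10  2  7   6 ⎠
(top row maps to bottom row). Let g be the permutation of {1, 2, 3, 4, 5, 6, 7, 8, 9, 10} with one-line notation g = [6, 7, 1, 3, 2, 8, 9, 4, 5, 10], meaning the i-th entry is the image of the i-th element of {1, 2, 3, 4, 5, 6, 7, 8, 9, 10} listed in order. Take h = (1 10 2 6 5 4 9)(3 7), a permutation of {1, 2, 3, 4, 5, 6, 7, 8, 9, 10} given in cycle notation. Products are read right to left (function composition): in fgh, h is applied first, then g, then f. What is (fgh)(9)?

(fgh)(9) = f(g(h(9))). h(9) = 1, then g(1) = 6, then f(6) = 1, so the result is 1.

1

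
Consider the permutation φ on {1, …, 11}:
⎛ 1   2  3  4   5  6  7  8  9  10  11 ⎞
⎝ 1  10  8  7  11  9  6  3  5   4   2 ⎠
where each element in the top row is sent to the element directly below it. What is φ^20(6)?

Tracing 6 → 9 → … returns to 6 after 8 steps, so 6 lies in an 8-cycle (2, 10, 4, 7, 6, 9, 5, 11).
On an 8-cycle, φ^8 is the identity, so φ^20 = φ^4 there (20 ≡ 4 mod 8).
Advancing 4 steps from 6: 6 → 9 → 5 → 11 → 2.

2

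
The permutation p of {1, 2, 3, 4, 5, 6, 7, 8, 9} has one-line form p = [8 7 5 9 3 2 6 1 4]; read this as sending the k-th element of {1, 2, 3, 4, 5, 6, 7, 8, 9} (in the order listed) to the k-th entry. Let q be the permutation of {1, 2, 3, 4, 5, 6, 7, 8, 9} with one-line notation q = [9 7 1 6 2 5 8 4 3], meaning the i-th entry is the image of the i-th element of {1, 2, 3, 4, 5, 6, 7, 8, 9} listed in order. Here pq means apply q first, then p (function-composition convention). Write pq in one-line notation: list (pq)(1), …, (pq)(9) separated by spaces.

(pq)(x) = p(q(x)). Computing each image: p(q(1)) = p(9) = 4, p(q(2)) = p(7) = 6, p(q(3)) = p(1) = 8, p(q(4)) = p(6) = 2, p(q(5)) = p(2) = 7, p(q(6)) = p(5) = 3, p(q(7)) = p(8) = 1, p(q(8)) = p(4) = 9, p(q(9)) = p(3) = 5.
Hence pq = [4 6 8 2 7 3 1 9 5].

4 6 8 2 7 3 1 9 5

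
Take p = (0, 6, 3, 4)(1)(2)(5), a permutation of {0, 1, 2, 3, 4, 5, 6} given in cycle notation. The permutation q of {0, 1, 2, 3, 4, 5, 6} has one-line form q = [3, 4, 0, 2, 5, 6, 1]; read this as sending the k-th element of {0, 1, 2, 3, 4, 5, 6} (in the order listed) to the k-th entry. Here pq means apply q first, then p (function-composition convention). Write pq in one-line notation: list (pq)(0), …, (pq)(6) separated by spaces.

4 0 6 2 5 3 1

(pq)(x) = p(q(x)). Computing each image: p(q(0)) = p(3) = 4, p(q(1)) = p(4) = 0, p(q(2)) = p(0) = 6, p(q(3)) = p(2) = 2, p(q(4)) = p(5) = 5, p(q(5)) = p(6) = 3, p(q(6)) = p(1) = 1.
Hence pq = [4 0 6 2 5 3 1].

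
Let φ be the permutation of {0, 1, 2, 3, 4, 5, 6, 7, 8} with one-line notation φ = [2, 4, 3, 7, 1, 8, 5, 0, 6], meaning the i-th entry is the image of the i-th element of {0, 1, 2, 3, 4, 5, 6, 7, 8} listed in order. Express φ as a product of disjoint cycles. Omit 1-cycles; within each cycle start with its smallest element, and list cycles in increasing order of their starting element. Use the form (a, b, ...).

(0, 2, 3, 7)(1, 4)(5, 8, 6)

From 0: 0 → 2 → 3 → 7 → 0, closing the cycle (0, 2, 3, 7).
Repeating from the next unused element and collecting all non-trivial cycles gives (0, 2, 3, 7)(1, 4)(5, 8, 6).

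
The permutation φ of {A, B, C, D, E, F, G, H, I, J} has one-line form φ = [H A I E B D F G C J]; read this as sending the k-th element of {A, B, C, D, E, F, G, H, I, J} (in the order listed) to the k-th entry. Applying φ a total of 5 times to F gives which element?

H

Tracing F → D → … returns to F after 7 steps, so F lies in a 7-cycle (A, H, G, F, D, E, B).
Advancing 5 steps from F: F → D → E → B → A → H.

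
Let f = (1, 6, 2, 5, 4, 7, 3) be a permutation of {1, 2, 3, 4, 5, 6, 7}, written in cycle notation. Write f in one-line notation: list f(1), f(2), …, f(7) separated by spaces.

6 5 1 7 4 2 3

Each element maps to the next entry in its cycle (wrapping to the front): 1↦6, 2↦5, 3↦1, 4↦7, 5↦4, 6↦2, 7↦3.
Listing these in domain order gives 6 5 1 7 4 2 3.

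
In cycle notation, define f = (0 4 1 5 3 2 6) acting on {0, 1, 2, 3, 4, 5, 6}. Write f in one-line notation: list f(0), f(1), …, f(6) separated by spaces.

4 5 6 2 1 3 0

Each element maps to the next entry in its cycle (wrapping to the front): 0→4, 1→5, 2→6, 3→2, 4→1, 5→3, 6→0.
So the one-line form is 4 5 6 2 1 3 0.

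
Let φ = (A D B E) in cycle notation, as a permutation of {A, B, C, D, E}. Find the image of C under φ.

C

C does not appear in any cycle of φ, so it is a fixed point: φ(C) = C.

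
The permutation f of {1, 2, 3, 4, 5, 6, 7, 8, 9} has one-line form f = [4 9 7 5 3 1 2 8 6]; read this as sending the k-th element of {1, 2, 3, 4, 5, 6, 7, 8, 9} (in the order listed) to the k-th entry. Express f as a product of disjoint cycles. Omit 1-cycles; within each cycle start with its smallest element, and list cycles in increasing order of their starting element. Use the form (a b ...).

Start at 1 and follow images: 1 → 4 → 5 → 3 → 7 → 2 → 9 → 6 → 1, giving the cycle (1 4 5 3 7 2 9 6).
Continuing from each remaining unvisited element yields (1 4 5 3 7 2 9 6).

(1 4 5 3 7 2 9 6)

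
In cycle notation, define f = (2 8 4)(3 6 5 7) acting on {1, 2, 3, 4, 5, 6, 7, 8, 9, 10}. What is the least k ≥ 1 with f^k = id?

12

The disjoint cycles have lengths 4, 3, 1, 1, 1.
The order of f is the least common multiple of its cycle lengths: lcm(4, 3) = 12.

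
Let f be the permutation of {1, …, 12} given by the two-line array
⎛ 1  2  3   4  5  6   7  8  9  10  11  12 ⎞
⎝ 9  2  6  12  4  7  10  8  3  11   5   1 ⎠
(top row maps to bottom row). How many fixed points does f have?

The fixed points (elements with f(x) = x) are {2, 8}, so there are 2.

2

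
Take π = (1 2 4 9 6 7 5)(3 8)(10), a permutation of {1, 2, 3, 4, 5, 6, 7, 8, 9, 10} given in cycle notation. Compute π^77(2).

2 lies in the 7-cycle (1 2 4 9 6 7 5).
Powers repeat with period 7 on this cycle, and 77 mod 7 = 0, so π^77(2) = π^0(2).
So π^77(2) = 2.

2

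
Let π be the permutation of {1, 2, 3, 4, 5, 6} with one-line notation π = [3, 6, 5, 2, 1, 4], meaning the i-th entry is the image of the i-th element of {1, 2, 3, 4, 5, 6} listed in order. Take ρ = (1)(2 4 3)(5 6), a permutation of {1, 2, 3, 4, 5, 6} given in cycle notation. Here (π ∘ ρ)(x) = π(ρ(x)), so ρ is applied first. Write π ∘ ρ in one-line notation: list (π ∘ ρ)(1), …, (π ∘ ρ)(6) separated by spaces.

3 2 6 5 4 1

(π ∘ ρ)(x) = π(ρ(x)). Computing each image: π(ρ(1)) = π(1) = 3, π(ρ(2)) = π(4) = 2, π(ρ(3)) = π(2) = 6, π(ρ(4)) = π(3) = 5, π(ρ(5)) = π(6) = 4, π(ρ(6)) = π(5) = 1.
Hence π ∘ ρ = [3 2 6 5 4 1].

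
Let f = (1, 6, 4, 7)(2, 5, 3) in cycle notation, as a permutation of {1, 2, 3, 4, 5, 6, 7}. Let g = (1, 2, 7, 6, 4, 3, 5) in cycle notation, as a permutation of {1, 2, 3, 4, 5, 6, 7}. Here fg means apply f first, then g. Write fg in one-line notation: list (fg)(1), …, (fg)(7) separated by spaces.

4 1 7 6 5 3 2

Chase each element through f then g: 1 → 6 → 4; 2 → 5 → 1; 3 → 2 → 7; 4 → 7 → 6; 5 → 3 → 5; 6 → 4 → 3; 7 → 1 → 2.
So fg in one-line form is 4 1 7 6 5 3 2.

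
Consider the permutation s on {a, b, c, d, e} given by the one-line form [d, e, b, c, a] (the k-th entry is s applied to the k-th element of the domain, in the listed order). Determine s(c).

c is element number 3 of the domain, and entry number 3 of the one-line form is b, so s(c) = b.

b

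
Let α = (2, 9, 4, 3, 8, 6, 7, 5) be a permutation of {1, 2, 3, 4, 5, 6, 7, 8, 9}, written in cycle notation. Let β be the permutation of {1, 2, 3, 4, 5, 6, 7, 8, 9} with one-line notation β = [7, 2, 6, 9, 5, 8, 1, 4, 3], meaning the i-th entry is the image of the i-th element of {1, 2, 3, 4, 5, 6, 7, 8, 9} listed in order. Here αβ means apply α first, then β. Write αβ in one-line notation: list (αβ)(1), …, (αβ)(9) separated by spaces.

(αβ)(x) = β(α(x)). Computing each image: β(α(1)) = β(1) = 7, β(α(2)) = β(9) = 3, β(α(3)) = β(8) = 4, β(α(4)) = β(3) = 6, β(α(5)) = β(2) = 2, β(α(6)) = β(7) = 1, β(α(7)) = β(5) = 5, β(α(8)) = β(6) = 8, β(α(9)) = β(4) = 9.
Hence αβ = [7 3 4 6 2 1 5 8 9].

7 3 4 6 2 1 5 8 9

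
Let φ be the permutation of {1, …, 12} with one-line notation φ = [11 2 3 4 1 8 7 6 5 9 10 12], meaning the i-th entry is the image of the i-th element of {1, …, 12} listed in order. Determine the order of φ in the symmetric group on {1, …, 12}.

10

The disjoint-cycle form of φ has cycle lengths 5, 2, 1, 1, 1, 1, 1.
Since disjoint cycles commute, ord(φ) = lcm(5, 2) = 10.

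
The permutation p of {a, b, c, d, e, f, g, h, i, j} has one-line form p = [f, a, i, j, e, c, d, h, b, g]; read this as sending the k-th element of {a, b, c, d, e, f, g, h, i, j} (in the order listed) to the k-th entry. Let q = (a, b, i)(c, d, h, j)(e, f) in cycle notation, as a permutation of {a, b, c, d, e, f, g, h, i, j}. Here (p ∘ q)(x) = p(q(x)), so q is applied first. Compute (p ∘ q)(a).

a

q(a) = b, then p(b) = a; composing gives (p ∘ q)(a) = a.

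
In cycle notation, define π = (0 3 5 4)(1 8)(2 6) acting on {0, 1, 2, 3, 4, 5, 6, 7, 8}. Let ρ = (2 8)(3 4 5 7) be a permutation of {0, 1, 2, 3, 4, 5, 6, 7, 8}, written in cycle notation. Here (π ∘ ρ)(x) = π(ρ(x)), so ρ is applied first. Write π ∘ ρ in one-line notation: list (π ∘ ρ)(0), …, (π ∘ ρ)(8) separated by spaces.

3 8 1 0 4 7 2 5 6

For each element, apply ρ then π: 0 → 0 → 3; 1 → 1 → 8; 2 → 8 → 1; 3 → 4 → 0; 4 → 5 → 4; 5 → 7 → 7; 6 → 6 → 2; 7 → 3 → 5; 8 → 2 → 6.
Collecting the images, π ∘ ρ = [3 8 1 0 4 7 2 5 6].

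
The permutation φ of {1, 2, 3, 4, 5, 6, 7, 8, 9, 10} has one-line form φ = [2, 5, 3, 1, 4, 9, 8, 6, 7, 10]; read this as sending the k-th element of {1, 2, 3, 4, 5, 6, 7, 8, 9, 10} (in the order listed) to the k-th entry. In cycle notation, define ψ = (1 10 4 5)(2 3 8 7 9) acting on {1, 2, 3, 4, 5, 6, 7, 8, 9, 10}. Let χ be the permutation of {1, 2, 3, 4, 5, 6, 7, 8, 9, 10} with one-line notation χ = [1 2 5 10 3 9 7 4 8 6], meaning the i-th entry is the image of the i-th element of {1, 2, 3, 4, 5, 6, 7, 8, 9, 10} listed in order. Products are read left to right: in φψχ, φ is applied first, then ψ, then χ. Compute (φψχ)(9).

(φψχ)(9) = χ(ψ(φ(9))). φ(9) = 7, then ψ(7) = 9, then χ(9) = 8, so the result is 8.

8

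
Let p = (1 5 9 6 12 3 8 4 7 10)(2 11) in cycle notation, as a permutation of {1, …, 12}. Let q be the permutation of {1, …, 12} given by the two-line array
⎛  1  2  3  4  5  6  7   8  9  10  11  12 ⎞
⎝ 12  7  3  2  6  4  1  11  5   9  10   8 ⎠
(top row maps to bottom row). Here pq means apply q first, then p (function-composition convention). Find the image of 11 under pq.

1

(pq)(11) = p(q(11)). q(11) = 10, then p(10) = 1. So (pq)(11) = 1.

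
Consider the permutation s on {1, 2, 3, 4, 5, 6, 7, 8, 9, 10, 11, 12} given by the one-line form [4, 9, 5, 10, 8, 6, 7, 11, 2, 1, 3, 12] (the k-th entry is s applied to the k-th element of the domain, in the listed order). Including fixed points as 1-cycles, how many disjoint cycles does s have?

6

The cycle decomposition is (1, 4, 10)(2, 9)(3, 5, 8, 11)(6)(7)(12), which has 6 cycles (counting 1-cycles).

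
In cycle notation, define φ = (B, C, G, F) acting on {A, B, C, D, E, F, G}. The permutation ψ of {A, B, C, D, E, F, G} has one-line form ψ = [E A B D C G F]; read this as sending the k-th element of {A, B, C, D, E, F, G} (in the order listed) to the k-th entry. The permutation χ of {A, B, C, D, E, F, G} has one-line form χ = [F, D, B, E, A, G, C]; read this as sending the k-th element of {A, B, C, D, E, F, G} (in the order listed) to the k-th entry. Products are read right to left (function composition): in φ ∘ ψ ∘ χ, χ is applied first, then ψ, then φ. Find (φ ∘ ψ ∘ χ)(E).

E

(φ ∘ ψ ∘ χ)(E) = φ(ψ(χ(E))). χ(E) = A, then ψ(A) = E, then φ(E) = E, so the result is E.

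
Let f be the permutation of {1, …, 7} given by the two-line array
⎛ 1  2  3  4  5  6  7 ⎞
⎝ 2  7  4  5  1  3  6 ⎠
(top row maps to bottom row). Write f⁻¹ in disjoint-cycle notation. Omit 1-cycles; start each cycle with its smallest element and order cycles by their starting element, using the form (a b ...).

The cycle decomposition of f is (1 2 7 6 3 4 5).
The inverse reverses every cycle; in canonical form, f⁻¹ = (1 5 4 3 6 7 2).

(1 5 4 3 6 7 2)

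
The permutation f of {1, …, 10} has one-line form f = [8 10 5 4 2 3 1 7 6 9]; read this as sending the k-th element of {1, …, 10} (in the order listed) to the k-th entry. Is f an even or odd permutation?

In disjoint-cycle form the cycle lengths are 6, 3, 1.
A cycle is odd iff its length is even; f has 1 even-length cycle, so sgn(f) = (−1)^1 and f is odd.

odd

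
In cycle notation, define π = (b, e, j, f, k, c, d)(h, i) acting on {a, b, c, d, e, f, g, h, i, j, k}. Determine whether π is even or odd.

The cycle lengths are 7, 2, 1, 1.
A cycle is odd iff its length is even; π has 1 even-length cycle, so sgn(π) = (−1)^1 and π is odd.

odd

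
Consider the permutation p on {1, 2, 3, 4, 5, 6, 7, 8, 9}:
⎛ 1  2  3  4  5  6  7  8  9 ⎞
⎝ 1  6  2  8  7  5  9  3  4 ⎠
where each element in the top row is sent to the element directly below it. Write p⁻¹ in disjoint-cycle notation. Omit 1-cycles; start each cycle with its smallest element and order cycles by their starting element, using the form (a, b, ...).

First write p in disjoint cycles: (2, 6, 5, 7, 9, 4, 8, 3).
The inverse reverses every cycle; in canonical form, p⁻¹ = (2, 3, 8, 4, 9, 7, 5, 6).

(2, 3, 8, 4, 9, 7, 5, 6)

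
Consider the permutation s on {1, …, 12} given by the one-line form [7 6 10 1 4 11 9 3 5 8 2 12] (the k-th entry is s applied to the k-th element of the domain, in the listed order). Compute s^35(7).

7

Tracing 7 → 9 → … returns to 7 after 5 steps, so 7 lies in a 5-cycle (1 7 9 5 4).
On a 5-cycle, s^5 is the identity, so s^35 = s^0 there (35 ≡ 0 mod 5).
So s^35(7) = 7.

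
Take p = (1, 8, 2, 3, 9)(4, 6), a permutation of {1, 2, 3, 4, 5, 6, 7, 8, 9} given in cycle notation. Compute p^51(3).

9

3 lies in the 5-cycle (1, 8, 2, 3, 9).
Since the cycle has length 5, p^51 acts on it the same as p^1 (51 mod 5 = 1).
Stepping 1 place around the cycle: 3 → 9.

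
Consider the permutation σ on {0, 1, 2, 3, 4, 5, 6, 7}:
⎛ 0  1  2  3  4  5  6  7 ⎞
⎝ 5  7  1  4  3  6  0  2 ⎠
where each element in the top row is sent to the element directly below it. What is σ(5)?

The entry below 5 in the array is 6, so σ(5) = 6.

6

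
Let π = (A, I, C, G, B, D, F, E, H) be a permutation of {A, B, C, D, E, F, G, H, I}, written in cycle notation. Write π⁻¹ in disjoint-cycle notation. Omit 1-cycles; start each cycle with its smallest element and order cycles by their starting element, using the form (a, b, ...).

(A, H, E, F, D, B, G, C, I)

If π sends a → b within a cycle, π⁻¹ sends b → a; equivalently, reverse each cycle.
After reversing and putting each cycle's least element first, π⁻¹ = (A, H, E, F, D, B, G, C, I).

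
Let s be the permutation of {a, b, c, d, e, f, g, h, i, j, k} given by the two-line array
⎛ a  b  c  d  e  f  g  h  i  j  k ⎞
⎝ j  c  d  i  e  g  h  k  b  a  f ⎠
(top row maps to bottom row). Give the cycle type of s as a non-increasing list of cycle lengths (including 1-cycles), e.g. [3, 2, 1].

The disjoint cycles are (a j)(b c d i)(e)(f g h k), with lengths 4, 4, 2, 1 in non-increasing order.

[4, 4, 2, 1]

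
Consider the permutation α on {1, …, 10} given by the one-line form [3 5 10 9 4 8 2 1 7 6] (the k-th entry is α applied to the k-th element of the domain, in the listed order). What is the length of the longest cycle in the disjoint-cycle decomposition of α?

Decomposing into disjoint cycles gives (1, 3, 10, 6, 8)(2, 5, 4, 9, 7); the longest has length 5.

5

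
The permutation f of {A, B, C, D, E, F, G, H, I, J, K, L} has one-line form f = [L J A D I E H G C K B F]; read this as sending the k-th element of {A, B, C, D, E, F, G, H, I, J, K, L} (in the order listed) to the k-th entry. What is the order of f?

The disjoint-cycle form of f has cycle lengths 6, 3, 2, 1.
Since disjoint cycles commute, ord(f) = lcm(6, 3, 2) = 6.

6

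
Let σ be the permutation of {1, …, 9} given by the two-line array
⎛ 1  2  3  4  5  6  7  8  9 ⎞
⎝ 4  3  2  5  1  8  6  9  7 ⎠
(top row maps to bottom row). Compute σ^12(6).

6

Tracing 6 → 8 → … returns to 6 after 4 steps, so 6 lies in a 4-cycle (6, 8, 9, 7).
Powers repeat with period 4 on this cycle, and 12 mod 4 = 0, so σ^12(6) = σ^0(6).
So σ^12(6) = 6.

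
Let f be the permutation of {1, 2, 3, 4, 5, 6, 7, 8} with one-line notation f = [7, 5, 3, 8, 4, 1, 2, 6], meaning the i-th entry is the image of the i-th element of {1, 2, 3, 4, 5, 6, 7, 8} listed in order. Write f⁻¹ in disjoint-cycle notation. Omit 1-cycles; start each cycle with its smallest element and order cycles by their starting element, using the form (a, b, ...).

(1, 6, 8, 4, 5, 2, 7)

First write f in disjoint cycles: (1, 7, 2, 5, 4, 8, 6).
The inverse reverses every cycle; in canonical form, f⁻¹ = (1, 6, 8, 4, 5, 2, 7).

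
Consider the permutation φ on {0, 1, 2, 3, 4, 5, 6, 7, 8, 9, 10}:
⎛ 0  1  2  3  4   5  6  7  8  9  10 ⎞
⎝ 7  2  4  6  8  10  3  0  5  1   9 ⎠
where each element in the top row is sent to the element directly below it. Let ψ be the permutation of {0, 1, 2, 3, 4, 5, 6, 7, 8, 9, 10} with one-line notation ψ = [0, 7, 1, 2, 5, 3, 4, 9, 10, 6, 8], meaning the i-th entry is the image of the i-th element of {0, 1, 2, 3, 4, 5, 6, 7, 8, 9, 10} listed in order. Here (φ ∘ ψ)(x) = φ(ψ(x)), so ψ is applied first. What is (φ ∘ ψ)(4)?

10

ψ(4) = 5, then φ(5) = 10; composing gives (φ ∘ ψ)(4) = 10.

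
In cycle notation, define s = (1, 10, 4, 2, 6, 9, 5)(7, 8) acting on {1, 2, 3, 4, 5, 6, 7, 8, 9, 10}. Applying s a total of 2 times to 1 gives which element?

1 lies in the 7-cycle (1, 10, 4, 2, 6, 9, 5).
Advancing 2 steps from 1: 1 → 10 → 4.

4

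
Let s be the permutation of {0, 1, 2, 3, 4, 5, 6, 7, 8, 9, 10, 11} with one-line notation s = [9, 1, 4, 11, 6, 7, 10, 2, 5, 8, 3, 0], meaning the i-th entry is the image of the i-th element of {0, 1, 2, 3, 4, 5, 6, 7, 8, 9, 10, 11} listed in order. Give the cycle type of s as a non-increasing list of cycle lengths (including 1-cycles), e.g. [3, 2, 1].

The disjoint cycles are (0 9 8 5 7 2 4 6 10 3 11)(1), with lengths 11, 1 in non-increasing order.

[11, 1]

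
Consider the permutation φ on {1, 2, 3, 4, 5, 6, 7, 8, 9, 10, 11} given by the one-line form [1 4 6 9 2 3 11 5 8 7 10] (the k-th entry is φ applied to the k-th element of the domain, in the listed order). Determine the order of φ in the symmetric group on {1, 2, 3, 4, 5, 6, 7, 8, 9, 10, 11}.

Decomposing into disjoint cycles gives cycle lengths 5, 3, 2, 1.
The order of φ is the least common multiple of its cycle lengths: lcm(5, 3, 2) = 30.

30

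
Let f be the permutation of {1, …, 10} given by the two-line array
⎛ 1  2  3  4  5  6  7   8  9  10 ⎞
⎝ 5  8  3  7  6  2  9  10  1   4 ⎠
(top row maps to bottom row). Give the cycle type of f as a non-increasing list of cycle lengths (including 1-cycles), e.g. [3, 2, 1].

The disjoint cycles are (1 5 6 2 8 10 4 7 9)(3), with lengths 9, 1 in non-increasing order.

[9, 1]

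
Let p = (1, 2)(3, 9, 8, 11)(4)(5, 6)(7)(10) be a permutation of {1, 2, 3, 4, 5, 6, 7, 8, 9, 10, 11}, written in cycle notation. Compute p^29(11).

11 lies in the 4-cycle (3, 9, 8, 11).
Powers repeat with period 4 on this cycle, and 29 mod 4 = 1, so p^29(11) = p^1(11).
Stepping 1 place around the cycle: 11 → 3.

3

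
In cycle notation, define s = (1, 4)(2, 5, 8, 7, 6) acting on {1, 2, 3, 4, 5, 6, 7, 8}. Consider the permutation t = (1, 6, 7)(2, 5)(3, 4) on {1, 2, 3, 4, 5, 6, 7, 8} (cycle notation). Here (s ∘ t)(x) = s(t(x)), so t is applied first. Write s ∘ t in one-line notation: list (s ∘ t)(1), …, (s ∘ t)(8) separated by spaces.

(s ∘ t)(x) = s(t(x)). Computing each image: s(t(1)) = s(6) = 2, s(t(2)) = s(5) = 8, s(t(3)) = s(4) = 1, s(t(4)) = s(3) = 3, s(t(5)) = s(2) = 5, s(t(6)) = s(7) = 6, s(t(7)) = s(1) = 4, s(t(8)) = s(8) = 7.
Hence s ∘ t = [2 8 1 3 5 6 4 7].

2 8 1 3 5 6 4 7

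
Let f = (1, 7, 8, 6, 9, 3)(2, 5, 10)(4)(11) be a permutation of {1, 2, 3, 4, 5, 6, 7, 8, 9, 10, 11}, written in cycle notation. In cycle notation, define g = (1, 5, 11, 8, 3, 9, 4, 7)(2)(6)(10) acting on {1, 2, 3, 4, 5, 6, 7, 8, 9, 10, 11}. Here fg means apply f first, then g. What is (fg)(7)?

3

First apply f: f(7) = 8, then g(8) = 3. Thus (fg)(7) = 3.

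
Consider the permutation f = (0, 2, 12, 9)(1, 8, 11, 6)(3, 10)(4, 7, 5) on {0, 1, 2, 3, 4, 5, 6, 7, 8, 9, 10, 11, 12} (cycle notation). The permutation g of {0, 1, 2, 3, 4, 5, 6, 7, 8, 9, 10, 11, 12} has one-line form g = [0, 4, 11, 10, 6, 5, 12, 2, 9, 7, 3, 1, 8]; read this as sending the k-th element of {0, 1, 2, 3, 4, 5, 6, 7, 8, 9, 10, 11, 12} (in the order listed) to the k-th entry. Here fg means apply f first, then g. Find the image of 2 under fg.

f(2) = 12, then g(12) = 8; composing gives (fg)(2) = 8.

8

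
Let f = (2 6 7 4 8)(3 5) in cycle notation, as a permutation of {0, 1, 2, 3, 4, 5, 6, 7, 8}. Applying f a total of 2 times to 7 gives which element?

7 lies in the 5-cycle (2 6 7 4 8).
Stepping 2 places around the cycle: 7 → 4 → 8.

8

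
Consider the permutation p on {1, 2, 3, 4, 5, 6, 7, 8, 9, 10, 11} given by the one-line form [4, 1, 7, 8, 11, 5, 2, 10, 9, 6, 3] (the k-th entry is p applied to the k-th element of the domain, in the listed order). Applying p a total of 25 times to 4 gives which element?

11

Tracing 4 → 8 → … returns to 4 after 10 steps, so 4 lies in a 10-cycle (1 4 8 10 6 5 11 3 7 2).
On a 10-cycle, p^10 is the identity, so p^25 = p^5 there (25 ≡ 5 mod 10).
Advancing 5 steps from 4: 4 → 8 → 10 → 6 → 5 → 11.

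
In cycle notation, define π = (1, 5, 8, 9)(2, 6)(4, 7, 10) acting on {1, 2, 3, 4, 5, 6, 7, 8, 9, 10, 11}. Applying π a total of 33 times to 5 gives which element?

5 lies in the 4-cycle (1, 5, 8, 9).
Powers repeat with period 4 on this cycle, and 33 mod 4 = 1, so π^33(5) = π^1(5).
Advancing 1 step from 5: 5 → 8.

8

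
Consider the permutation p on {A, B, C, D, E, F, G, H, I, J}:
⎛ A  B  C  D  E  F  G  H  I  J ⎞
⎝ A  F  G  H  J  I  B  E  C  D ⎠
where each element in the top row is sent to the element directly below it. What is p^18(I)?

B

Tracing I → C → … returns to I after 5 steps, so I lies in a 5-cycle (B F I C G).
Powers repeat with period 5 on this cycle, and 18 mod 5 = 3, so p^18(I) = p^3(I).
Advancing 3 steps from I: I → C → G → B.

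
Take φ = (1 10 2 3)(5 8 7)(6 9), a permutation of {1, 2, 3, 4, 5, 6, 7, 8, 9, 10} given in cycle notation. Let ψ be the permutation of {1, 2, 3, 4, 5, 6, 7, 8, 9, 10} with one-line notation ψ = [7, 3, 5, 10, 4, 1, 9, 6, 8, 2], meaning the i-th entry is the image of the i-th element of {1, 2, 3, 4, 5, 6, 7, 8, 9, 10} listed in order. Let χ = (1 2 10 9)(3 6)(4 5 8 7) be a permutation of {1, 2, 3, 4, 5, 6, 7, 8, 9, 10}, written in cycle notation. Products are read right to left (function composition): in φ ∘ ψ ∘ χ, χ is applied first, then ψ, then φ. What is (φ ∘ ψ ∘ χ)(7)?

Apply the permutations in order: χ(7) = 4, then ψ(4) = 10, then φ(10) = 2. So (φ ∘ ψ ∘ χ)(7) = 2.

2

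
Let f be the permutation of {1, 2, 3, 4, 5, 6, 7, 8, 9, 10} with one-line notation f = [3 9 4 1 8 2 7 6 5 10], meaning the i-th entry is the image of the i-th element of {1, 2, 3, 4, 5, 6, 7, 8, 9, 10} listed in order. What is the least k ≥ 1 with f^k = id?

Writing f as disjoint cycles, the cycle lengths are 5, 3, 1, 1.
The order of f is the least common multiple of its cycle lengths: lcm(5, 3) = 15.

15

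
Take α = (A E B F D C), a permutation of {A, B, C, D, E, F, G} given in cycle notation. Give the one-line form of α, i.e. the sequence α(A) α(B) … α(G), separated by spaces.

Each element maps to the next entry in its cycle (wrapping to the front): A→E, B→F, C→A, D→C, E→B, F→D, G→G.
Listing these in domain order gives E F A C B D G.

E F A C B D G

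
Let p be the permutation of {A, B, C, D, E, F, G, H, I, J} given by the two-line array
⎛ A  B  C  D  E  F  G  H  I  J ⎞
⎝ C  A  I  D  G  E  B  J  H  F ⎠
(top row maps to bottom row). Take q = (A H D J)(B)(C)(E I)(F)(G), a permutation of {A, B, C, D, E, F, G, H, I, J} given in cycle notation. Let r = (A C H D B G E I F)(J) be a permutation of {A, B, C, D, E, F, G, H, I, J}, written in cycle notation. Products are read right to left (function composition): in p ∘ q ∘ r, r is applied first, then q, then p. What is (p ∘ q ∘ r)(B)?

Apply the permutations in order: r(B) = G, then q(G) = G, then p(G) = B. So (p ∘ q ∘ r)(B) = B.

B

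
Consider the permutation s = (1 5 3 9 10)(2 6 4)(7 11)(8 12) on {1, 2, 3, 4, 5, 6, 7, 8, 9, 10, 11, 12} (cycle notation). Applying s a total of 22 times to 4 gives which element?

4 lies in the 3-cycle (2 6 4).
Since the cycle has length 3, s^22 acts on it the same as s^1 (22 mod 3 = 1).
Advancing 1 step from 4: 4 → 2.

2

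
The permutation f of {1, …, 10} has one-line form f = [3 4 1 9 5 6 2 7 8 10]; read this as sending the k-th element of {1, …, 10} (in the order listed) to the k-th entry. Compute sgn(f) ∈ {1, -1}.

In disjoint-cycle form the cycle lengths are 5, 2, 1, 1, 1.
A cycle of length ℓ contributes ℓ−1 transpositions, so f is a product of 4 + 1 = 5 transpositions — odd.

-1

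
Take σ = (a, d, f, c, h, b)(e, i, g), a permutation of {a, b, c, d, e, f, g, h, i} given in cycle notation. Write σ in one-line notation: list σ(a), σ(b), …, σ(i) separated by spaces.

d a h f i c e b g

Image by image: a↦d, b↦a, c↦h, d↦f, e↦i, f↦c, g↦e, h↦b, i↦g.
So the one-line form is d a h f i c e b g.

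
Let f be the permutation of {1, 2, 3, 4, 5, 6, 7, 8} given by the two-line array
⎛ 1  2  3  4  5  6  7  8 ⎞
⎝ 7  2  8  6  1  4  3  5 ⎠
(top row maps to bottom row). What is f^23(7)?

Tracing 7 → 3 → … returns to 7 after 5 steps, so 7 lies in a 5-cycle (1 7 3 8 5).
Since the cycle has length 5, f^23 acts on it the same as f^3 (23 mod 5 = 3).
Advancing 3 steps from 7: 7 → 3 → 8 → 5.

5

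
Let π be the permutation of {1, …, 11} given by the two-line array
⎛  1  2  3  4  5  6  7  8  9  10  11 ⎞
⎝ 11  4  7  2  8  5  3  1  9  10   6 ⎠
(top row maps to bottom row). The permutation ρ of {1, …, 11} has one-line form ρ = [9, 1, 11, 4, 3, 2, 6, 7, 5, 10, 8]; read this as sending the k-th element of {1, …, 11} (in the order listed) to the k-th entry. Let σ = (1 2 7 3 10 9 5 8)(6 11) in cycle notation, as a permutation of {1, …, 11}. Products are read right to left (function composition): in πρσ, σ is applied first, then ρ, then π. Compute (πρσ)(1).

11

Chase 1: σ(1) = 2; ρ(2) = 1; π(1) = 11. Hence (πρσ)(1) = 11.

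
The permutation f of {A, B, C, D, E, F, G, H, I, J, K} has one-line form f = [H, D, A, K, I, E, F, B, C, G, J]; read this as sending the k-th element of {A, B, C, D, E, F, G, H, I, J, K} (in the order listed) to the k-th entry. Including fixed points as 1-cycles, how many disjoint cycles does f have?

1

The cycle decomposition is (A H B D K J G F E I C), which has 1 cycle (counting 1-cycles).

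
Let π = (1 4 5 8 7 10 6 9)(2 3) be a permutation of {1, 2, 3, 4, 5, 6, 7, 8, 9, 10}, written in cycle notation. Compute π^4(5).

6

5 lies in the 8-cycle (1 4 5 8 7 10 6 9).
Advancing 4 steps from 5: 5 → 8 → 7 → 10 → 6.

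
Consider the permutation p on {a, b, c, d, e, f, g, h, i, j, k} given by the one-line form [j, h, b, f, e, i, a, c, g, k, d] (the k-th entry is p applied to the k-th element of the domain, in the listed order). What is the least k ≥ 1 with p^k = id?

The disjoint-cycle form of p has cycle lengths 7, 3, 1.
Since disjoint cycles commute, ord(p) = lcm(7, 3) = 21.

21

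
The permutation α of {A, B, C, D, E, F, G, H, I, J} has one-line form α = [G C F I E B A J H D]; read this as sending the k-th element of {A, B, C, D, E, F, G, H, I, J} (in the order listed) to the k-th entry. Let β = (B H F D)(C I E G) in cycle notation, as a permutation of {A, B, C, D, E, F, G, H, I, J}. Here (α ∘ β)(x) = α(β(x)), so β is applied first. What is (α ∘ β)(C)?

H

(α ∘ β)(C) = α(β(C)). β(C) = I, then α(I) = H. So (α ∘ β)(C) = H.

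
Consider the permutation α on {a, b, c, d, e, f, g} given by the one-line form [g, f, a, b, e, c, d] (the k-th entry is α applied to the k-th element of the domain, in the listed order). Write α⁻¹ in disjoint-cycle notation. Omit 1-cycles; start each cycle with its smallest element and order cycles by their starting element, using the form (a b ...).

First write α in disjoint cycles: (a g d b f c).
Reversing each cycle (and rotating so the smallest element leads) gives α⁻¹ = (a c f b d g).

(a c f b d g)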